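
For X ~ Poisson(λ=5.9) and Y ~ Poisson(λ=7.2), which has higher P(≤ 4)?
X has higher probability (P(X ≤ 4) = 0.2987 > P(Y ≤ 4) = 0.1555)

Compute P(≤ 4) for each distribution:

X ~ Poisson(λ=5.9):
P(X ≤ 4) = 0.2987

Y ~ Poisson(λ=7.2):
P(Y ≤ 4) = 0.1555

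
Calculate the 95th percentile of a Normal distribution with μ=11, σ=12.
30.7382

We have X ~ Normal(μ=11, σ=12).

We want to find x such that P(X ≤ x) = 0.95.

This is the 95th percentile, which means 95% of values fall below this point.

Using the inverse CDF (quantile function):
x = F⁻¹(0.95) = 30.7382

Verification: P(X ≤ 30.7382) = 0.95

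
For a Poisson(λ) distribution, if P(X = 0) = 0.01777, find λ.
λ = 4.0302

For a Poisson(λ) distribution, the PMF at 0 is:
P(X = 0) = λ^0 e^(-λ) / 0! = e^(-λ)

Given P(X = 0) = 0.01777:
e^(-λ) = 0.01777
-λ = ln(0.01777)
λ = -ln(0.01777) = 4.0302

Verification: e^(-4.0302) = 0.01777 ✓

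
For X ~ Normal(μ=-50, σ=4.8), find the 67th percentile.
-47.8884

We have X ~ Normal(μ=-50, σ=4.8).

We want to find x such that P(X ≤ x) = 0.67.

This is the 67th percentile, which means 67% of values fall below this point.

Using the inverse CDF (quantile function):
x = F⁻¹(0.67) = -47.8884

Verification: P(X ≤ -47.8884) = 0.67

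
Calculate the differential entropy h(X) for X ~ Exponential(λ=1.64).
0.5053 nats

We have X ~ Exponential(λ=1.64).

The differential entropy measures the uncertainty or information content of the distribution.

For an Exponential distribution with λ=1.64:
h(X) = 0.5053 nats

(In bits, this would be 0.7290 bits.)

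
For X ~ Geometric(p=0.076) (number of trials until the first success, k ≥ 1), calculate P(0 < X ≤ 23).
0.837649

We have X ~ Geometric(p=0.076) (number of trials until the first success, k ≥ 1).

To find P(0 < X ≤ 23), we use:
P(0 < X ≤ 23) = P(X ≤ 23) - P(X ≤ 0)
                 = F(23) - F(0)
                 = 0.837649 - 0.000000
                 = 0.837649

So there's approximately a 83.8% chance that X falls in this range.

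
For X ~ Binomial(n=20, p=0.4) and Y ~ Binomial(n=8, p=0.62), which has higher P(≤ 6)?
Y has higher probability (P(Y ≤ 6) = 0.8711 > P(X ≤ 6) = 0.2500)

Compute P(≤ 6) for each distribution:

X ~ Binomial(n=20, p=0.4):
P(X ≤ 6) = 0.2500

Y ~ Binomial(n=8, p=0.62):
P(Y ≤ 6) = 0.8711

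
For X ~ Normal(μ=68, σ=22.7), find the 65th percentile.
76.7468

We have X ~ Normal(μ=68, σ=22.7).

We want to find x such that P(X ≤ x) = 0.65.

This is the 65th percentile, which means 65% of values fall below this point.

Using the inverse CDF (quantile function):
x = F⁻¹(0.65) = 76.7468

Verification: P(X ≤ 76.7468) = 0.65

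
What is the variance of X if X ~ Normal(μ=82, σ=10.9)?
118.8100

We have X ~ Normal(μ=82, σ=10.9).

For a Normal distribution with μ=82, σ=10.9:
Var(X) = 118.8100

The variance measures the spread of the distribution around the mean.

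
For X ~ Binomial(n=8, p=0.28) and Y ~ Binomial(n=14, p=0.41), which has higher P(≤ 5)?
X has higher probability (P(X ≤ 5) = 0.9922 > P(Y ≤ 5) = 0.4550)

Compute P(≤ 5) for each distribution:

X ~ Binomial(n=8, p=0.28):
P(X ≤ 5) = 0.9922

Y ~ Binomial(n=14, p=0.41):
P(Y ≤ 5) = 0.4550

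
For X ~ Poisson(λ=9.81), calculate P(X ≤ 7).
0.237825

We have X ~ Poisson(λ=9.81).

The CDF gives us P(X ≤ k).

Using the CDF:
P(X ≤ 7) = 0.237825

This means there's approximately a 23.8% chance that X is at most 7.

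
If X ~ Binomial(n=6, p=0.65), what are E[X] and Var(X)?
E[X] = 3.9000, Var(X) = 1.3650

We have X ~ Binomial(n=6, p=0.65).

For a Binomial distribution with n=6, p=0.65:

Expected value:
E[X] = 3.9000

Variance:
Var(X) = 1.3650

Standard deviation:
σ = √Var(X) = 1.1683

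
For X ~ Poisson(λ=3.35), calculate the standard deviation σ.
1.8303

We have X ~ Poisson(λ=3.35).

For a Poisson distribution with λ=3.35:
σ = √Var(X) = 1.8303

The standard deviation is the square root of the variance.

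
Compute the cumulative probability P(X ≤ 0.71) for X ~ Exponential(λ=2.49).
0.829309

We have X ~ Exponential(λ=2.49).

The CDF gives us P(X ≤ k).

Using the CDF:
P(X ≤ 0.71) = 0.829309

This means there's approximately a 82.9% chance that X is at most 0.71.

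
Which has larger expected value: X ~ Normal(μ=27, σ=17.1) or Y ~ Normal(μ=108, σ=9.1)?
Y has larger mean (108.0000 > 27.0000)

Compute the expected value for each distribution:

X ~ Normal(μ=27, σ=17.1):
E[X] = 27.0000

Y ~ Normal(μ=108, σ=9.1):
E[Y] = 108.0000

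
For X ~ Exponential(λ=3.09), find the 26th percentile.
0.0974

We have X ~ Exponential(λ=3.09).

We want to find x such that P(X ≤ x) = 0.26.

This is the 26th percentile, which means 26% of values fall below this point.

Using the inverse CDF (quantile function):
x = F⁻¹(0.26) = 0.0974

Verification: P(X ≤ 0.0974) = 0.26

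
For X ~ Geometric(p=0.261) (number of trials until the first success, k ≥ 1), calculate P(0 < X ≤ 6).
0.837120

We have X ~ Geometric(p=0.261) (number of trials until the first success, k ≥ 1).

To find P(0 < X ≤ 6), we use:
P(0 < X ≤ 6) = P(X ≤ 6) - P(X ≤ 0)
                 = F(6) - F(0)
                 = 0.837120 - 0.000000
                 = 0.837120

So there's approximately a 83.7% chance that X falls in this range.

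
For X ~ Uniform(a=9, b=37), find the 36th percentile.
19.0800

We have X ~ Uniform(a=9, b=37).

We want to find x such that P(X ≤ x) = 0.36.

This is the 36th percentile, which means 36% of values fall below this point.

Using the inverse CDF (quantile function):
x = F⁻¹(0.36) = 19.0800

Verification: P(X ≤ 19.0800) = 0.36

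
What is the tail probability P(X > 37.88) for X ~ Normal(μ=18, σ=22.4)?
0.187405

We have X ~ Normal(μ=18, σ=22.4).

P(X > 37.88) = 1 - P(X ≤ 37.88)
                = 1 - F(37.88)
                = 1 - 0.812595
                = 0.187405

So there's approximately a 18.7% chance that X exceeds 37.88.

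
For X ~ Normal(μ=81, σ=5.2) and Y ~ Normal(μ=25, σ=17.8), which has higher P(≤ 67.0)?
Y has higher probability (P(Y ≤ 67.0) = 0.9909 > P(X ≤ 67.0) = 0.0035)

Compute P(≤ 67.0) for each distribution:

X ~ Normal(μ=81, σ=5.2):
P(X ≤ 67.0) = 0.0035

Y ~ Normal(μ=25, σ=17.8):
P(Y ≤ 67.0) = 0.9909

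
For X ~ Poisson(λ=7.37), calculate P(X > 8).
0.320264

We have X ~ Poisson(λ=7.37).

P(X > 8) = 1 - P(X ≤ 8)
                = 1 - F(8)
                = 1 - 0.679736
                = 0.320264

So there's approximately a 32.0% chance that X exceeds 8.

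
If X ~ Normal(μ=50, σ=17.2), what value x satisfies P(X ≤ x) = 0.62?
55.2543

We have X ~ Normal(μ=50, σ=17.2).

We want to find x such that P(X ≤ x) = 0.62.

This is the 62nd percentile, which means 62% of values fall below this point.

Using the inverse CDF (quantile function):
x = F⁻¹(0.62) = 55.2543

Verification: P(X ≤ 55.2543) = 0.62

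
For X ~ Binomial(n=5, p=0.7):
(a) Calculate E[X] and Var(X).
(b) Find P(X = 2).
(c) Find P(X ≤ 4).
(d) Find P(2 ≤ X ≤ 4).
(a) E[X] = 3.5000, Var(X) = 1.0500
(b) P(X = 2) = 0.132300
(c) P(X ≤ 4) = 0.831930
(d) P(2 ≤ X ≤ 4) = 0.801150

We have X ~ Binomial(n=5, p=0.7).

(a) Moments:
E[X] = 3.5000
Var(X) = 1.0500
σ = √Var(X) = 1.0247

(b) Point probability using PMF:
P(X = 2) = 0.132300

(c) Cumulative probability using CDF:
P(X ≤ 4) = F(4) = 0.831930

(d) Range probability:
P(2 ≤ X ≤ 4) = P(X ≤ 4) - P(X ≤ 1)
                   = F(4) - F(1)
                   = 0.831930 - 0.030780
                   = 0.801150

This means approximately 80.1% of outcomes fall in the interval [2, 4].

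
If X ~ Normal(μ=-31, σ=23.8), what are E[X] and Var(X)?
E[X] = -31.0000, Var(X) = 566.4400

We have X ~ Normal(μ=-31, σ=23.8).

For a Normal distribution with μ=-31, σ=23.8:

Expected value:
E[X] = -31.0000

Variance:
Var(X) = 566.4400

Standard deviation:
σ = √Var(X) = 23.8000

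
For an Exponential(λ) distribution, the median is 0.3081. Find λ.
λ = 2.2497

For X ~ Exponential(λ), the CDF is F(x) = 1 - e^(-λx).
The median m satisfies F(m) = 0.5:
1 - e^(-λm) = 0.5
e^(-λm) = 0.5
λm = ln(2)
m = ln(2) / λ

Given m = 0.3081:
λ = ln(2) / 0.3081 = 0.693147 / 0.3081 = 2.2497

Verification: ln(2) / 2.2497 = 0.3081 ✓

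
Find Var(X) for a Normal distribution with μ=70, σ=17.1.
292.4100

We have X ~ Normal(μ=70, σ=17.1).

For a Normal distribution with μ=70, σ=17.1:
Var(X) = 292.4100

The variance measures the spread of the distribution around the mean.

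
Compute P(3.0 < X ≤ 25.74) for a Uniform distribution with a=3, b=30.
0.842222

We have X ~ Uniform(a=3, b=30).

To find P(3.0 < X ≤ 25.74), we use:
P(3.0 < X ≤ 25.74) = P(X ≤ 25.74) - P(X ≤ 3.0)
                 = F(25.74) - F(3.0)
                 = 0.842222 - 0.000000
                 = 0.842222

So there's approximately a 84.2% chance that X falls in this range.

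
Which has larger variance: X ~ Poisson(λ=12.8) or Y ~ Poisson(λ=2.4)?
X has larger variance (12.8000 > 2.4000)

Compute the variance for each distribution:

X ~ Poisson(λ=12.8):
Var(X) = 12.8000

Y ~ Poisson(λ=2.4):
Var(Y) = 2.4000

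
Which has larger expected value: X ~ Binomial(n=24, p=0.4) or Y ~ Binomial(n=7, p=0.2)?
X has larger mean (9.6000 > 1.4000)

Compute the expected value for each distribution:

X ~ Binomial(n=24, p=0.4):
E[X] = 9.6000

Y ~ Binomial(n=7, p=0.2):
E[Y] = 1.4000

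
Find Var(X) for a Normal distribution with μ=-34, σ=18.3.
334.8900

We have X ~ Normal(μ=-34, σ=18.3).

For a Normal distribution with μ=-34, σ=18.3:
Var(X) = 334.8900

The variance measures the spread of the distribution around the mean.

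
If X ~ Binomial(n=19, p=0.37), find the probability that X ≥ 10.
0.121291

We have X ~ Binomial(n=19, p=0.37).

For discrete distributions, P(X ≥ 10) = 1 - P(X ≤ 9).

P(X ≤ 9) = 0.878709
P(X ≥ 10) = 1 - 0.878709 = 0.121291

So there's approximately a 12.1% chance that X is at least 10.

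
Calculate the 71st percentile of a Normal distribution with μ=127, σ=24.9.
140.7793

We have X ~ Normal(μ=127, σ=24.9).

We want to find x such that P(X ≤ x) = 0.71.

This is the 71st percentile, which means 71% of values fall below this point.

Using the inverse CDF (quantile function):
x = F⁻¹(0.71) = 140.7793

Verification: P(X ≤ 140.7793) = 0.71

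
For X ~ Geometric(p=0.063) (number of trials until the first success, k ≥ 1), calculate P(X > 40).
0.074060

We have X ~ Geometric(p=0.063) (number of trials until the first success, k ≥ 1).

P(X > 40) = 1 - P(X ≤ 40)
                = 1 - F(40)
                = 1 - 0.925940
                = 0.074060

So there's approximately a 7.4% chance that X exceeds 40.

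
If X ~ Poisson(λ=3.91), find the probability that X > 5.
0.200966

We have X ~ Poisson(λ=3.91).

P(X > 5) = 1 - P(X ≤ 5)
                = 1 - F(5)
                = 1 - 0.799034
                = 0.200966

So there's approximately a 20.1% chance that X exceeds 5.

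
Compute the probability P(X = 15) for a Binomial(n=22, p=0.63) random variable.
0.158255

We have X ~ Binomial(n=22, p=0.63).

For a Binomial distribution, the PMF gives us the probability of each outcome.

Using the PMF formula:
P(X = 15) = 0.158255

Rounded to 4 decimal places: 0.1583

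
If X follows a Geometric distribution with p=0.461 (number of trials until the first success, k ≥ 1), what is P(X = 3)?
0.133930

We have X ~ Geometric(p=0.461) (number of trials until the first success, k ≥ 1).

For a Geometric distribution, the PMF gives us the probability of each outcome.

Using the PMF formula:
P(X = 3) = 0.133930

Rounded to 4 decimal places: 0.1339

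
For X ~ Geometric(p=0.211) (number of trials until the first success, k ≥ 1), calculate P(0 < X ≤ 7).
0.809656

We have X ~ Geometric(p=0.211) (number of trials until the first success, k ≥ 1).

To find P(0 < X ≤ 7), we use:
P(0 < X ≤ 7) = P(X ≤ 7) - P(X ≤ 0)
                 = F(7) - F(0)
                 = 0.809656 - 0.000000
                 = 0.809656

So there's approximately a 81.0% chance that X falls in this range.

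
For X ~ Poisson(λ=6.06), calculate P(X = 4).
0.131176

We have X ~ Poisson(λ=6.06).

For a Poisson distribution, the PMF gives us the probability of each outcome.

Using the PMF formula:
P(X = 4) = 0.131176

Rounded to 4 decimal places: 0.1312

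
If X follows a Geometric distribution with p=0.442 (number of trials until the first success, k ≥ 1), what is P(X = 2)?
0.246636

We have X ~ Geometric(p=0.442) (number of trials until the first success, k ≥ 1).

For a Geometric distribution, the PMF gives us the probability of each outcome.

Using the PMF formula:
P(X = 2) = 0.246636

Rounded to 4 decimal places: 0.2466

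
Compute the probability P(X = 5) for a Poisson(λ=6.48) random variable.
0.146038

We have X ~ Poisson(λ=6.48).

For a Poisson distribution, the PMF gives us the probability of each outcome.

Using the PMF formula:
P(X = 5) = 0.146038

Rounded to 4 decimal places: 0.1460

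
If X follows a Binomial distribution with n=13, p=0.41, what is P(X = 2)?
0.039540

We have X ~ Binomial(n=13, p=0.41).

For a Binomial distribution, the PMF gives us the probability of each outcome.

Using the PMF formula:
P(X = 2) = 0.039540

Rounded to 4 decimal places: 0.0395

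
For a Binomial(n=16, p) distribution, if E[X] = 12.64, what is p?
p = 0.79

For a Binomial(n, p) distribution:
E[X] = n × p

Given n = 16 and E[X] = 12.64:
12.64 = 16 × p
p = 12.64 / 16 = 0.79

Verification: Binomial(16, 0.79) has E[X] = 12.64 ✓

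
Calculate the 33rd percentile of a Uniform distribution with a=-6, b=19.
2.2500

We have X ~ Uniform(a=-6, b=19).

We want to find x such that P(X ≤ x) = 0.33.

This is the 33rd percentile, which means 33% of values fall below this point.

Using the inverse CDF (quantile function):
x = F⁻¹(0.33) = 2.2500

Verification: P(X ≤ 2.2500) = 0.33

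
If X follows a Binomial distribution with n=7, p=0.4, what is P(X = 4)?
0.193536

We have X ~ Binomial(n=7, p=0.4).

For a Binomial distribution, the PMF gives us the probability of each outcome.

Using the PMF formula:
P(X = 4) = 0.193536

Rounded to 4 decimal places: 0.1935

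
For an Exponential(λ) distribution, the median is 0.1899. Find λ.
λ = 3.6501

For X ~ Exponential(λ), the CDF is F(x) = 1 - e^(-λx).
The median m satisfies F(m) = 0.5:
1 - e^(-λm) = 0.5
e^(-λm) = 0.5
λm = ln(2)
m = ln(2) / λ

Given m = 0.1899:
λ = ln(2) / 0.1899 = 0.693147 / 0.1899 = 3.6501

Verification: ln(2) / 3.6501 = 0.1899 ✓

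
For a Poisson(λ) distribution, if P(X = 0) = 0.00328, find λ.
λ = 5.7199

For a Poisson(λ) distribution, the PMF at 0 is:
P(X = 0) = λ^0 e^(-λ) / 0! = e^(-λ)

Given P(X = 0) = 0.00328:
e^(-λ) = 0.00328
-λ = ln(0.00328)
λ = -ln(0.00328) = 5.7199

Verification: e^(-5.7199) = 0.00328 ✓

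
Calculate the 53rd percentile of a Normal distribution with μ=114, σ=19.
115.4301

We have X ~ Normal(μ=114, σ=19).

We want to find x such that P(X ≤ x) = 0.53.

This is the 53rd percentile, which means 53% of values fall below this point.

Using the inverse CDF (quantile function):
x = F⁻¹(0.53) = 115.4301

Verification: P(X ≤ 115.4301) = 0.53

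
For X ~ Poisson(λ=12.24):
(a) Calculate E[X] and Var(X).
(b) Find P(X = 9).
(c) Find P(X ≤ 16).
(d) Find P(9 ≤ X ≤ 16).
(a) E[X] = 12.2400, Var(X) = 12.2400
(b) P(X = 9) = 0.082131
(c) P(X ≤ 16) = 0.885158
(d) P(9 ≤ X ≤ 16) = 0.745235

We have X ~ Poisson(λ=12.24).

(a) Moments:
E[X] = 12.2400
Var(X) = 12.2400
σ = √Var(X) = 3.4986

(b) Point probability using PMF:
P(X = 9) = 0.082131

(c) Cumulative probability using CDF:
P(X ≤ 16) = F(16) = 0.885158

(d) Range probability:
P(9 ≤ X ≤ 16) = P(X ≤ 16) - P(X ≤ 8)
                   = F(16) - F(8)
                   = 0.885158 - 0.139923
                   = 0.745235

This means approximately 74.5% of outcomes fall in the interval [9, 16].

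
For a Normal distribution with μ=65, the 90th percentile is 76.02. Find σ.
σ = 8.5990

For X ~ Normal(μ, σ), the p-th percentile satisfies x = μ + z_p × σ,
where z_p = Φ⁻¹(p) is the standard normal quantile.

Step 1: z_{0.9} = Φ⁻¹(0.9) = 1.2816

Step 2: Solve for σ:
76.02 = 65 + 1.2816 × σ
σ = (76.02 - 65) / 1.2816
σ = 11.02 / 1.2816
σ = 8.5990

Verification: μ + z × σ = 65 + 1.2816 × 8.5990 = 76.02 ✓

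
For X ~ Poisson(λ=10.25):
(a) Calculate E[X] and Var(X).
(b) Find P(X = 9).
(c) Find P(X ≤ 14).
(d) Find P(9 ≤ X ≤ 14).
(a) E[X] = 10.2500, Var(X) = 10.2500
(b) P(X = 9) = 0.121684
(c) P(X ≤ 14) = 0.902869
(d) P(9 ≤ X ≤ 14) = 0.597485

We have X ~ Poisson(λ=10.25).

(a) Moments:
E[X] = 10.2500
Var(X) = 10.2500
σ = √Var(X) = 3.2016

(b) Point probability using PMF:
P(X = 9) = 0.121684

(c) Cumulative probability using CDF:
P(X ≤ 14) = F(14) = 0.902869

(d) Range probability:
P(9 ≤ X ≤ 14) = P(X ≤ 14) - P(X ≤ 8)
                   = F(14) - F(8)
                   = 0.902869 - 0.305384
                   = 0.597485

This means approximately 59.7% of outcomes fall in the interval [9, 14].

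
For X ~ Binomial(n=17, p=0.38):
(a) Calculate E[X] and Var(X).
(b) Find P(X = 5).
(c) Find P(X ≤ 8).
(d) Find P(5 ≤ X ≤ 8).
(a) E[X] = 6.4600, Var(X) = 4.0052
(b) P(X = 5) = 0.158186
(c) P(X ≤ 8) = 0.845946
(d) P(5 ≤ X ≤ 8) = 0.681929

We have X ~ Binomial(n=17, p=0.38).

(a) Moments:
E[X] = 6.4600
Var(X) = 4.0052
σ = √Var(X) = 2.0013

(b) Point probability using PMF:
P(X = 5) = 0.158186

(c) Cumulative probability using CDF:
P(X ≤ 8) = F(8) = 0.845946

(d) Range probability:
P(5 ≤ X ≤ 8) = P(X ≤ 8) - P(X ≤ 4)
                   = F(8) - F(4)
                   = 0.845946 - 0.164017
                   = 0.681929

This means approximately 68.2% of outcomes fall in the interval [5, 8].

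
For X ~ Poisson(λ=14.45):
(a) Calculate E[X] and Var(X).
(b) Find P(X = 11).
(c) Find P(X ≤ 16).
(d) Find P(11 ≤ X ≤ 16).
(a) E[X] = 14.4500, Var(X) = 14.4500
(b) P(X = 11) = 0.076179
(c) P(X ≤ 16) = 0.715798
(d) P(11 ≤ X ≤ 16) = 0.568060

We have X ~ Poisson(λ=14.45).

(a) Moments:
E[X] = 14.4500
Var(X) = 14.4500
σ = √Var(X) = 3.8013

(b) Point probability using PMF:
P(X = 11) = 0.076179

(c) Cumulative probability using CDF:
P(X ≤ 16) = F(16) = 0.715798

(d) Range probability:
P(11 ≤ X ≤ 16) = P(X ≤ 16) - P(X ≤ 10)
                   = F(16) - F(10)
                   = 0.715798 - 0.147738
                   = 0.568060

This means approximately 56.8% of outcomes fall in the interval [11, 16].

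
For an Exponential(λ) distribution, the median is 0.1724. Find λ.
λ = 4.0206

For X ~ Exponential(λ), the CDF is F(x) = 1 - e^(-λx).
The median m satisfies F(m) = 0.5:
1 - e^(-λm) = 0.5
e^(-λm) = 0.5
λm = ln(2)
m = ln(2) / λ

Given m = 0.1724:
λ = ln(2) / 0.1724 = 0.693147 / 0.1724 = 4.0206

Verification: ln(2) / 4.0206 = 0.1724 ✓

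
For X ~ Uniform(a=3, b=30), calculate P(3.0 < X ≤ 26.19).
0.858889

We have X ~ Uniform(a=3, b=30).

To find P(3.0 < X ≤ 26.19), we use:
P(3.0 < X ≤ 26.19) = P(X ≤ 26.19) - P(X ≤ 3.0)
                 = F(26.19) - F(3.0)
                 = 0.858889 - 0.000000
                 = 0.858889

So there's approximately a 85.9% chance that X falls in this range.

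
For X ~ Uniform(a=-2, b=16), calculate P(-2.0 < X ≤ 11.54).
0.752222

We have X ~ Uniform(a=-2, b=16).

To find P(-2.0 < X ≤ 11.54), we use:
P(-2.0 < X ≤ 11.54) = P(X ≤ 11.54) - P(X ≤ -2.0)
                 = F(11.54) - F(-2.0)
                 = 0.752222 - 0.000000
                 = 0.752222

So there's approximately a 75.2% chance that X falls in this range.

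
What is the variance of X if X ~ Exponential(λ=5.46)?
0.0335

We have X ~ Exponential(λ=5.46).

For an Exponential distribution with λ=5.46:
Var(X) = 0.0335

The variance measures the spread of the distribution around the mean.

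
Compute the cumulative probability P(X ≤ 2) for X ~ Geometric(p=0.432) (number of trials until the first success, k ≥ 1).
0.677376

We have X ~ Geometric(p=0.432) (number of trials until the first success, k ≥ 1).

The CDF gives us P(X ≤ k).

Using the CDF:
P(X ≤ 2) = 0.677376

This means there's approximately a 67.7% chance that X is at most 2.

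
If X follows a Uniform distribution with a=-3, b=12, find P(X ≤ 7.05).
0.670000

We have X ~ Uniform(a=-3, b=12).

The CDF gives us P(X ≤ k).

Using the CDF:
P(X ≤ 7.05) = 0.670000

This means there's approximately a 67.0% chance that X is at most 7.05.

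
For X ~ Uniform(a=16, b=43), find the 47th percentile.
28.6900

We have X ~ Uniform(a=16, b=43).

We want to find x such that P(X ≤ x) = 0.47.

This is the 47th percentile, which means 47% of values fall below this point.

Using the inverse CDF (quantile function):
x = F⁻¹(0.47) = 28.6900

Verification: P(X ≤ 28.6900) = 0.47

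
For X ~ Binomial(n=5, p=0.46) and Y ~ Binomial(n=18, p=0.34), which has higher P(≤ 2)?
X has higher probability (P(X ≤ 2) = 0.5747 > P(Y ≤ 2) = 0.0287)

Compute P(≤ 2) for each distribution:

X ~ Binomial(n=5, p=0.46):
P(X ≤ 2) = 0.5747

Y ~ Binomial(n=18, p=0.34):
P(Y ≤ 2) = 0.0287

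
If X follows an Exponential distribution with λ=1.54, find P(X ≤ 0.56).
0.577852

We have X ~ Exponential(λ=1.54).

The CDF gives us P(X ≤ k).

Using the CDF:
P(X ≤ 0.56) = 0.577852

This means there's approximately a 57.8% chance that X is at most 0.56.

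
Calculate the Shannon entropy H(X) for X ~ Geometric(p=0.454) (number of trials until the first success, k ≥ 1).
1.5174 nats

We have X ~ Geometric(p=0.454) (number of trials until the first success, k ≥ 1).

The Shannon entropy measures the uncertainty or information content of the distribution.

For a Geometric distribution with p=0.454 (number of trials until the first success, k ≥ 1):
H(X) = 1.5174 nats

(In bits, this would be 2.1892 bits.)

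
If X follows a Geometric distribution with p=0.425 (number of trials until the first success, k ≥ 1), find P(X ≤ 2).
0.669375

We have X ~ Geometric(p=0.425) (number of trials until the first success, k ≥ 1).

The CDF gives us P(X ≤ k).

Using the CDF:
P(X ≤ 2) = 0.669375

This means there's approximately a 66.9% chance that X is at most 2.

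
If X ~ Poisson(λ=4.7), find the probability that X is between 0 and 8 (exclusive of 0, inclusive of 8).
0.940649

We have X ~ Poisson(λ=4.7).

To find P(0 < X ≤ 8), we use:
P(0 < X ≤ 8) = P(X ≤ 8) - P(X ≤ 0)
                 = F(8) - F(0)
                 = 0.949744 - 0.009095
                 = 0.940649

So there's approximately a 94.1% chance that X falls in this range.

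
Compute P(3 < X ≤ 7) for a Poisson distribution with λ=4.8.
0.592436

We have X ~ Poisson(λ=4.8).

To find P(3 < X ≤ 7), we use:
P(3 < X ≤ 7) = P(X ≤ 7) - P(X ≤ 3)
                 = F(7) - F(3)
                 = 0.886666 - 0.294230
                 = 0.592436

So there's approximately a 59.2% chance that X falls in this range.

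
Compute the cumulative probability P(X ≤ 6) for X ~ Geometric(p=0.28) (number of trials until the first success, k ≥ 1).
0.860686

We have X ~ Geometric(p=0.28) (number of trials until the first success, k ≥ 1).

The CDF gives us P(X ≤ k).

Using the CDF:
P(X ≤ 6) = 0.860686

This means there's approximately a 86.1% chance that X is at most 6.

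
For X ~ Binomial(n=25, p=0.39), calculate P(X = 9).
0.156719

We have X ~ Binomial(n=25, p=0.39).

For a Binomial distribution, the PMF gives us the probability of each outcome.

Using the PMF formula:
P(X = 9) = 0.156719

Rounded to 4 decimal places: 0.1567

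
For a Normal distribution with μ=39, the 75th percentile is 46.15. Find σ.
σ = 10.6006

For X ~ Normal(μ, σ), the p-th percentile satisfies x = μ + z_p × σ,
where z_p = Φ⁻¹(p) is the standard normal quantile.

Step 1: z_{0.75} = Φ⁻¹(0.75) = 0.6745

Step 2: Solve for σ:
46.15 = 39 + 0.6745 × σ
σ = (46.15 - 39) / 0.6745
σ = 7.15 / 0.6745
σ = 10.6006

Verification: μ + z × σ = 39 + 0.6745 × 10.6006 = 46.15 ✓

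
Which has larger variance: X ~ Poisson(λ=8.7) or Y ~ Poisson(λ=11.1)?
Y has larger variance (11.1000 > 8.7000)

Compute the variance for each distribution:

X ~ Poisson(λ=8.7):
Var(X) = 8.7000

Y ~ Poisson(λ=11.1):
Var(Y) = 11.1000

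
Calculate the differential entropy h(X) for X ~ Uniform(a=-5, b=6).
2.3979 nats

We have X ~ Uniform(a=-5, b=6).

The differential entropy measures the uncertainty or information content of the distribution.

For a Uniform distribution with a=-5, b=6:
h(X) = 2.3979 nats

(In bits, this would be 3.4594 bits.)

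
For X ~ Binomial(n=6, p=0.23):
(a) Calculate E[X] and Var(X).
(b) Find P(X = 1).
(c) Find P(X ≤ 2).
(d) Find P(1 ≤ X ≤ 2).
(a) E[X] = 1.3800, Var(X) = 1.0626
(b) P(X = 1) = 0.373536
(c) P(X ≤ 2) = 0.860898
(d) P(1 ≤ X ≤ 2) = 0.652476

We have X ~ Binomial(n=6, p=0.23).

(a) Moments:
E[X] = 1.3800
Var(X) = 1.0626
σ = √Var(X) = 1.0308

(b) Point probability using PMF:
P(X = 1) = 0.373536

(c) Cumulative probability using CDF:
P(X ≤ 2) = F(2) = 0.860898

(d) Range probability:
P(1 ≤ X ≤ 2) = P(X ≤ 2) - P(X ≤ 0)
                   = F(2) - F(0)
                   = 0.860898 - 0.208422
                   = 0.652476

This means approximately 65.2% of outcomes fall in the interval [1, 2].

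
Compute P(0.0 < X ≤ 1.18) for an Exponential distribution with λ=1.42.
0.812804

We have X ~ Exponential(λ=1.42).

To find P(0.0 < X ≤ 1.18), we use:
P(0.0 < X ≤ 1.18) = P(X ≤ 1.18) - P(X ≤ 0.0)
                 = F(1.18) - F(0.0)
                 = 0.812804 - 0.000000
                 = 0.812804

So there's approximately a 81.3% chance that X falls in this range.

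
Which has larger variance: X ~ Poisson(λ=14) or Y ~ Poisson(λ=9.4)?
X has larger variance (14.0000 > 9.4000)

Compute the variance for each distribution:

X ~ Poisson(λ=14):
Var(X) = 14.0000

Y ~ Poisson(λ=9.4):
Var(Y) = 9.4000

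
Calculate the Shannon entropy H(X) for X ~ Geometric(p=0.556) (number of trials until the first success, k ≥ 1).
1.2354 nats

We have X ~ Geometric(p=0.556) (number of trials until the first success, k ≥ 1).

The Shannon entropy measures the uncertainty or information content of the distribution.

For a Geometric distribution with p=0.556 (number of trials until the first success, k ≥ 1):
H(X) = 1.2354 nats

(In bits, this would be 1.7823 bits.)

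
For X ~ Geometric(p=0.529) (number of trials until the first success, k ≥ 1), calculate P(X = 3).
0.117354

We have X ~ Geometric(p=0.529) (number of trials until the first success, k ≥ 1).

For a Geometric distribution, the PMF gives us the probability of each outcome.

Using the PMF formula:
P(X = 3) = 0.117354

Rounded to 4 decimal places: 0.1174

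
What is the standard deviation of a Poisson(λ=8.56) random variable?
2.9257

We have X ~ Poisson(λ=8.56).

For a Poisson distribution with λ=8.56:
σ = √Var(X) = 2.9257

The standard deviation is the square root of the variance.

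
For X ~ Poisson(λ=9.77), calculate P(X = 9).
0.127712

We have X ~ Poisson(λ=9.77).

For a Poisson distribution, the PMF gives us the probability of each outcome.

Using the PMF formula:
P(X = 9) = 0.127712

Rounded to 4 decimal places: 0.1277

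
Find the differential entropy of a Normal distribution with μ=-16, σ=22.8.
4.5457 nats

We have X ~ Normal(μ=-16, σ=22.8).

The differential entropy measures the uncertainty or information content of the distribution.

For a Normal distribution with μ=-16, σ=22.8:
h(X) = 4.5457 nats

(In bits, this would be 6.5581 bits.)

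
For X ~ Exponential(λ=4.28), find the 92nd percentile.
0.5901

We have X ~ Exponential(λ=4.28).

We want to find x such that P(X ≤ x) = 0.92.

This is the 92nd percentile, which means 92% of values fall below this point.

Using the inverse CDF (quantile function):
x = F⁻¹(0.92) = 0.5901

Verification: P(X ≤ 0.5901) = 0.92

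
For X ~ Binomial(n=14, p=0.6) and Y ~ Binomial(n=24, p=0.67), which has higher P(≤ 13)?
X has higher probability (P(X ≤ 13) = 0.9992 > P(Y ≤ 13) = 0.1322)

Compute P(≤ 13) for each distribution:

X ~ Binomial(n=14, p=0.6):
P(X ≤ 13) = 0.9992

Y ~ Binomial(n=24, p=0.67):
P(Y ≤ 13) = 0.1322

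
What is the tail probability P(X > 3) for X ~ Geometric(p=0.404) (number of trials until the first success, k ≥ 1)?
0.211709

We have X ~ Geometric(p=0.404) (number of trials until the first success, k ≥ 1).

P(X > 3) = 1 - P(X ≤ 3)
                = 1 - F(3)
                = 1 - 0.788291
                = 0.211709

So there's approximately a 21.2% chance that X exceeds 3.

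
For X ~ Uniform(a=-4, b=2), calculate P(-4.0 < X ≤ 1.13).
0.855000

We have X ~ Uniform(a=-4, b=2).

To find P(-4.0 < X ≤ 1.13), we use:
P(-4.0 < X ≤ 1.13) = P(X ≤ 1.13) - P(X ≤ -4.0)
                 = F(1.13) - F(-4.0)
                 = 0.855000 - 0.000000
                 = 0.855000

So there's approximately a 85.5% chance that X falls in this range.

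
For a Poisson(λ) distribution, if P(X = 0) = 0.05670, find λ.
λ = 2.8700

For a Poisson(λ) distribution, the PMF at 0 is:
P(X = 0) = λ^0 e^(-λ) / 0! = e^(-λ)

Given P(X = 0) = 0.05670:
e^(-λ) = 0.05670
-λ = ln(0.05670)
λ = -ln(0.05670) = 2.8700

Verification: e^(-2.8700) = 0.05670 ✓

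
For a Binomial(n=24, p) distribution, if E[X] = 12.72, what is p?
p = 0.53

For a Binomial(n, p) distribution:
E[X] = n × p

Given n = 24 and E[X] = 12.72:
12.72 = 24 × p
p = 12.72 / 24 = 0.53

Verification: Binomial(24, 0.53) has E[X] = 12.72 ✓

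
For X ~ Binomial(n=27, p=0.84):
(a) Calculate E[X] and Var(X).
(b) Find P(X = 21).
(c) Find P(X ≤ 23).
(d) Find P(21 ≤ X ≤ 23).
(a) E[X] = 22.6800, Var(X) = 3.6288
(b) P(X = 21) = 0.127612
(c) P(X ≤ 23) = 0.647125
(d) P(21 ≤ X ≤ 23) = 0.518865

We have X ~ Binomial(n=27, p=0.84).

(a) Moments:
E[X] = 22.6800
Var(X) = 3.6288
σ = √Var(X) = 1.9049

(b) Point probability using PMF:
P(X = 21) = 0.127612

(c) Cumulative probability using CDF:
P(X ≤ 23) = F(23) = 0.647125

(d) Range probability:
P(21 ≤ X ≤ 23) = P(X ≤ 23) - P(X ≤ 20)
                   = F(23) - F(20)
                   = 0.647125 - 0.128260
                   = 0.518865

This means approximately 51.9% of outcomes fall in the interval [21, 23].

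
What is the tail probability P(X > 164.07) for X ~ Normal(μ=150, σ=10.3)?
0.085966

We have X ~ Normal(μ=150, σ=10.3).

P(X > 164.07) = 1 - P(X ≤ 164.07)
                = 1 - F(164.07)
                = 1 - 0.914034
                = 0.085966

So there's approximately a 8.6% chance that X exceeds 164.07.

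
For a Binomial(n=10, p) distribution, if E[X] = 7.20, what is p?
p = 0.72

For a Binomial(n, p) distribution:
E[X] = n × p

Given n = 10 and E[X] = 7.20:
7.20 = 10 × p
p = 7.20 / 10 = 0.72

Verification: Binomial(10, 0.72) has E[X] = 7.20 ✓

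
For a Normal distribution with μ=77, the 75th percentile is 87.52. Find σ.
σ = 15.5970

For X ~ Normal(μ, σ), the p-th percentile satisfies x = μ + z_p × σ,
where z_p = Φ⁻¹(p) is the standard normal quantile.

Step 1: z_{0.75} = Φ⁻¹(0.75) = 0.6745

Step 2: Solve for σ:
87.52 = 77 + 0.6745 × σ
σ = (87.52 - 77) / 0.6745
σ = 10.52 / 0.6745
σ = 15.5970

Verification: μ + z × σ = 77 + 0.6745 × 15.5970 = 87.52 ✓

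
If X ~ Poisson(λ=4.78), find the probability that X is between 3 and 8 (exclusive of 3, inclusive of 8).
0.648051

We have X ~ Poisson(λ=4.78).

To find P(3 < X ≤ 8), we use:
P(3 < X ≤ 8) = P(X ≤ 8) - P(X ≤ 3)
                 = F(8) - F(3)
                 = 0.945326 - 0.297275
                 = 0.648051

So there's approximately a 64.8% chance that X falls in this range.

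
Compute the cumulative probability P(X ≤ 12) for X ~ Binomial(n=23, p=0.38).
0.944970

We have X ~ Binomial(n=23, p=0.38).

The CDF gives us P(X ≤ k).

Using the CDF:
P(X ≤ 12) = 0.944970

This means there's approximately a 94.5% chance that X is at most 12.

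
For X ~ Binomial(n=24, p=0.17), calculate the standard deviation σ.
1.8402

We have X ~ Binomial(n=24, p=0.17).

For a Binomial distribution with n=24, p=0.17:
σ = √Var(X) = 1.8402

The standard deviation is the square root of the variance.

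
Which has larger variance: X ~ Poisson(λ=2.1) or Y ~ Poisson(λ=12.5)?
Y has larger variance (12.5000 > 2.1000)

Compute the variance for each distribution:

X ~ Poisson(λ=2.1):
Var(X) = 2.1000

Y ~ Poisson(λ=12.5):
Var(Y) = 12.5000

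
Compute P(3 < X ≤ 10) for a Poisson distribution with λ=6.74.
0.822537

We have X ~ Poisson(λ=6.74).

To find P(3 < X ≤ 10), we use:
P(3 < X ≤ 10) = P(X ≤ 10) - P(X ≤ 3)
                 = F(10) - F(3)
                 = 0.918904 - 0.096367
                 = 0.822537

So there's approximately a 82.3% chance that X falls in this range.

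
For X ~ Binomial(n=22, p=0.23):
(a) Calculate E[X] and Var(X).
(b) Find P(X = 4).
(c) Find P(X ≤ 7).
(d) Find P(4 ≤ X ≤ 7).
(a) E[X] = 5.0600, Var(X) = 3.8962
(b) P(X = 4) = 0.185336
(c) P(X ≤ 7) = 0.888777
(d) P(4 ≤ X ≤ 7) = 0.668457

We have X ~ Binomial(n=22, p=0.23).

(a) Moments:
E[X] = 5.0600
Var(X) = 3.8962
σ = √Var(X) = 1.9739

(b) Point probability using PMF:
P(X = 4) = 0.185336

(c) Cumulative probability using CDF:
P(X ≤ 7) = F(7) = 0.888777

(d) Range probability:
P(4 ≤ X ≤ 7) = P(X ≤ 7) - P(X ≤ 3)
                   = F(7) - F(3)
                   = 0.888777 - 0.220320
                   = 0.668457

This means approximately 66.8% of outcomes fall in the interval [4, 7].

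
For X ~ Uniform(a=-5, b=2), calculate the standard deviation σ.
2.0207

We have X ~ Uniform(a=-5, b=2).

For a Uniform distribution with a=-5, b=2:
σ = √Var(X) = 2.0207

The standard deviation is the square root of the variance.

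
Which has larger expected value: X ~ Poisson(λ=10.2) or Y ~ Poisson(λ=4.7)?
X has larger mean (10.2000 > 4.7000)

Compute the expected value for each distribution:

X ~ Poisson(λ=10.2):
E[X] = 10.2000

Y ~ Poisson(λ=4.7):
E[Y] = 4.7000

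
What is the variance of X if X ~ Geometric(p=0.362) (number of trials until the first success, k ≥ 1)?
4.8686

We have X ~ Geometric(p=0.362) (number of trials until the first success, k ≥ 1).

For a Geometric distribution with p=0.362 (number of trials until the first success, k ≥ 1):
Var(X) = 4.8686

The variance measures the spread of the distribution around the mean.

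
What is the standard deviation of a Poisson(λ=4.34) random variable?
2.0833

We have X ~ Poisson(λ=4.34).

For a Poisson distribution with λ=4.34:
σ = √Var(X) = 2.0833

The standard deviation is the square root of the variance.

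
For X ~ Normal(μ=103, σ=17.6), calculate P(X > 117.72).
0.201475

We have X ~ Normal(μ=103, σ=17.6).

P(X > 117.72) = 1 - P(X ≤ 117.72)
                = 1 - F(117.72)
                = 1 - 0.798525
                = 0.201475

So there's approximately a 20.1% chance that X exceeds 117.72.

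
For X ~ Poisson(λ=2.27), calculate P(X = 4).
0.114299

We have X ~ Poisson(λ=2.27).

For a Poisson distribution, the PMF gives us the probability of each outcome.

Using the PMF formula:
P(X = 4) = 0.114299

Rounded to 4 decimal places: 0.1143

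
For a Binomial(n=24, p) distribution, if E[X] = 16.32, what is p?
p = 0.68

For a Binomial(n, p) distribution:
E[X] = n × p

Given n = 24 and E[X] = 16.32:
16.32 = 24 × p
p = 16.32 / 24 = 0.68

Verification: Binomial(24, 0.68) has E[X] = 16.32 ✓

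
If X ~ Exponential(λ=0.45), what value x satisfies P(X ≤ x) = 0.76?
3.1714

We have X ~ Exponential(λ=0.45).

We want to find x such that P(X ≤ x) = 0.76.

This is the 76th percentile, which means 76% of values fall below this point.

Using the inverse CDF (quantile function):
x = F⁻¹(0.76) = 3.1714

Verification: P(X ≤ 3.1714) = 0.76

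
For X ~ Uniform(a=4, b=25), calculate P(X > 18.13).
0.327143

We have X ~ Uniform(a=4, b=25).

P(X > 18.13) = 1 - P(X ≤ 18.13)
                = 1 - F(18.13)
                = 1 - 0.672857
                = 0.327143

So there's approximately a 32.7% chance that X exceeds 18.13.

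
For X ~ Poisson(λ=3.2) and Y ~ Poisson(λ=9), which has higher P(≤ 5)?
X has higher probability (P(X ≤ 5) = 0.8946 > P(Y ≤ 5) = 0.1157)

Compute P(≤ 5) for each distribution:

X ~ Poisson(λ=3.2):
P(X ≤ 5) = 0.8946

Y ~ Poisson(λ=9):
P(Y ≤ 5) = 0.1157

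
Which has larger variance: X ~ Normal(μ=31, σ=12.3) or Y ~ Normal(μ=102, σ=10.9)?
X has larger variance (151.2900 > 118.8100)

Compute the variance for each distribution:

X ~ Normal(μ=31, σ=12.3):
Var(X) = 151.2900

Y ~ Normal(μ=102, σ=10.9):
Var(Y) = 118.8100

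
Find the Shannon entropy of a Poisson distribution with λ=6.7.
2.3563 nats

We have X ~ Poisson(λ=6.7).

The Shannon entropy measures the uncertainty or information content of the distribution.

For a Poisson distribution with λ=6.7:
H(X) = 2.3563 nats

(In bits, this would be 3.3994 bits.)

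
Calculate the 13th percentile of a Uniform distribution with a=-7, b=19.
-3.6200

We have X ~ Uniform(a=-7, b=19).

We want to find x such that P(X ≤ x) = 0.13.

This is the 13th percentile, which means 13% of values fall below this point.

Using the inverse CDF (quantile function):
x = F⁻¹(0.13) = -3.6200

Verification: P(X ≤ -3.6200) = 0.13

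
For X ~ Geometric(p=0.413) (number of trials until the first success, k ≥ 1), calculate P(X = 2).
0.242431

We have X ~ Geometric(p=0.413) (number of trials until the first success, k ≥ 1).

For a Geometric distribution, the PMF gives us the probability of each outcome.

Using the PMF formula:
P(X = 2) = 0.242431

Rounded to 4 decimal places: 0.2424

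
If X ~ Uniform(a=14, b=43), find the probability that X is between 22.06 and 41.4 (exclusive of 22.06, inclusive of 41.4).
0.666897

We have X ~ Uniform(a=14, b=43).

To find P(22.06 < X ≤ 41.4), we use:
P(22.06 < X ≤ 41.4) = P(X ≤ 41.4) - P(X ≤ 22.06)
                 = F(41.4) - F(22.06)
                 = 0.944828 - 0.277931
                 = 0.666897

So there's approximately a 66.7% chance that X falls in this range.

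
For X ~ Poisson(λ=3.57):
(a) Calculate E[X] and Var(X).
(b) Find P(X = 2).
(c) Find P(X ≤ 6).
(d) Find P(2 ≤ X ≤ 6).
(a) E[X] = 3.5700, Var(X) = 3.5700
(b) P(X = 2) = 0.179422
(c) P(X ≤ 6) = 0.929180
(d) P(2 ≤ X ≤ 6) = 0.800508

We have X ~ Poisson(λ=3.57).

(a) Moments:
E[X] = 3.5700
Var(X) = 3.5700
σ = √Var(X) = 1.8894

(b) Point probability using PMF:
P(X = 2) = 0.179422

(c) Cumulative probability using CDF:
P(X ≤ 6) = F(6) = 0.929180

(d) Range probability:
P(2 ≤ X ≤ 6) = P(X ≤ 6) - P(X ≤ 1)
                   = F(6) - F(1)
                   = 0.929180 - 0.128672
                   = 0.800508

This means approximately 80.1% of outcomes fall in the interval [2, 6].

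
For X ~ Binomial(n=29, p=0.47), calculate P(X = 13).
0.143656

We have X ~ Binomial(n=29, p=0.47).

For a Binomial distribution, the PMF gives us the probability of each outcome.

Using the PMF formula:
P(X = 13) = 0.143656

Rounded to 4 decimal places: 0.1437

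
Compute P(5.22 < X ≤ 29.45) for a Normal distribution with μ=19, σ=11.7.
0.694672

We have X ~ Normal(μ=19, σ=11.7).

To find P(5.22 < X ≤ 29.45), we use:
P(5.22 < X ≤ 29.45) = P(X ≤ 29.45) - P(X ≤ 5.22)
                 = F(29.45) - F(5.22)
                 = 0.814115 - 0.119443
                 = 0.694672

So there's approximately a 69.5% chance that X falls in this range.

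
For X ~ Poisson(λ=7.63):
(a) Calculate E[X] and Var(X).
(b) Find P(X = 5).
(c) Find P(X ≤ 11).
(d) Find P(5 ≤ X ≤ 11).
(a) E[X] = 7.6300, Var(X) = 7.6300
(b) P(X = 5) = 0.104659
(c) P(X ≤ 11) = 0.912920
(d) P(5 ≤ X ≤ 11) = 0.790054

We have X ~ Poisson(λ=7.63).

(a) Moments:
E[X] = 7.6300
Var(X) = 7.6300
σ = √Var(X) = 2.7622

(b) Point probability using PMF:
P(X = 5) = 0.104659

(c) Cumulative probability using CDF:
P(X ≤ 11) = F(11) = 0.912920

(d) Range probability:
P(5 ≤ X ≤ 11) = P(X ≤ 11) - P(X ≤ 4)
                   = F(11) - F(4)
                   = 0.912920 - 0.122866
                   = 0.790054

This means approximately 79.0% of outcomes fall in the interval [5, 11].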